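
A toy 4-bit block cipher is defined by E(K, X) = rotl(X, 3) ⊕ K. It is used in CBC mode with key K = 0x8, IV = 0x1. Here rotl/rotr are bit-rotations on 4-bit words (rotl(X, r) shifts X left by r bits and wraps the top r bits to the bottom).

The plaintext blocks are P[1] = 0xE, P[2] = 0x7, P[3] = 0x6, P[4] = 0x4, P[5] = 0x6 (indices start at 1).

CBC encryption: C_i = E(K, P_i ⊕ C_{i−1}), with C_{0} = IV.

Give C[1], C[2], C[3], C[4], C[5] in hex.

C[1]: P[1] ⊕ 0x1 = 0xF; E(K, 0xF) = 0x7.
C[2]: P[2] ⊕ 0x7 = 0x0; E(K, 0x0) = 0x8.
C[3]: P[3] ⊕ 0x8 = 0xE; E(K, 0xE) = 0xF.
C[4]: P[4] ⊕ 0xF = 0xB; E(K, 0xB) = 0x5.
C[5]: P[5] ⊕ 0x5 = 0x3; E(K, 0x3) = 0x1.

C[1] = 0x7, C[2] = 0x8, C[3] = 0xF, C[4] = 0x5, C[5] = 0x1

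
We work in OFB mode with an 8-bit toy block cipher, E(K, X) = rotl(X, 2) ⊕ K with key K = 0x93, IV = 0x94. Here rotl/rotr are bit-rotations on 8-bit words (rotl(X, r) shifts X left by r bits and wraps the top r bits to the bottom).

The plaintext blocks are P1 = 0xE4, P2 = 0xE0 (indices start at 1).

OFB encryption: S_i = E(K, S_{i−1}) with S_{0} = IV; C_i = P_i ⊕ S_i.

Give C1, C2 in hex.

C1 = 0x25, C2 = 0x74

C1: S = E(K, 0x94) = 0xC1; 0xE4 ⊕ 0xC1 = 0x25.
C2: S = E(K, 0xC1) = 0x94; 0xE0 ⊕ 0x94 = 0x74.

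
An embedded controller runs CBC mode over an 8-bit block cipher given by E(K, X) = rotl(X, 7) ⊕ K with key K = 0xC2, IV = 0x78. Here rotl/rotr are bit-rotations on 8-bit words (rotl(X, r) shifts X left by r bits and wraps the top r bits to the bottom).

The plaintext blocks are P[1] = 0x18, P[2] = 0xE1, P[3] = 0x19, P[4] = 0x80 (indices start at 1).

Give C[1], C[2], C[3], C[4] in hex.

CBC encryption: C_i = E(K, P_i ⊕ C_{i−1}), with C_{0} = IV.
C[1]: P[1] ⊕ 0x78 = 0x60; E(K, 0x60) = 0xF2.
C[2]: P[2] ⊕ 0xF2 = 0x13; E(K, 0x13) = 0x4B.
C[3]: P[3] ⊕ 0x4B = 0x52; E(K, 0x52) = 0xEB.
C[4]: P[4] ⊕ 0xEB = 0x6B; E(K, 0x6B) = 0x77.

C[1] = 0xF2, C[2] = 0x4B, C[3] = 0xEB, C[4] = 0x77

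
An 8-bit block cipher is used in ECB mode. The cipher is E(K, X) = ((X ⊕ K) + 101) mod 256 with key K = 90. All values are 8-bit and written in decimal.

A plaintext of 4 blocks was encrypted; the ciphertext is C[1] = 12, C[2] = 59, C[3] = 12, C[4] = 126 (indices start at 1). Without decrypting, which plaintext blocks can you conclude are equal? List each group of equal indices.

P[1] = P[3]

ECB encrypts each block independently with the same key, so equal ciphertext blocks imply equal plaintext blocks.
C[1] = C[3] = 12, so P[1] = P[3].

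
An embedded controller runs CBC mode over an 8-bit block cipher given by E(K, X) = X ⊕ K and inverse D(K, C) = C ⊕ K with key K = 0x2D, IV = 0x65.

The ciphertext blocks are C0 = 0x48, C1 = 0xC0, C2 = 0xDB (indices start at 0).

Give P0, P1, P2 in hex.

CBC decryption: P_i = D(K, C_i) ⊕ C_{i−1}, with C_{−1} = IV.
P0: D(K, 0x48) = 0x65; 0x65 ⊕ 0x65 = 0x00.
P1: D(K, 0xC0) = 0xED; 0xED ⊕ 0x48 = 0xA5.
P2: D(K, 0xDB) = 0xF6; 0xF6 ⊕ 0xC0 = 0x36.

P0 = 0x00, P1 = 0xA5, P2 = 0x36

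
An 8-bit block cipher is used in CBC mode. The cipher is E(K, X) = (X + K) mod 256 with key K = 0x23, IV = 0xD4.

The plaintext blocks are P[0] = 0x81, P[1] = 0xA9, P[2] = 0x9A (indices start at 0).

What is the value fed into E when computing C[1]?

0xD1

CBC encryption: C_i = E(K, P_i ⊕ C_{i−1}), with C_{−1} = IV.
C[0]: P[0] ⊕ 0xD4 = 0x55; E(K, 0x55) = 0x78.
C[1]: P[1] ⊕ 0x78 = 0xD1; E(K, 0xD1) = 0xF4.
So the input to E for block [1] is 0xD1.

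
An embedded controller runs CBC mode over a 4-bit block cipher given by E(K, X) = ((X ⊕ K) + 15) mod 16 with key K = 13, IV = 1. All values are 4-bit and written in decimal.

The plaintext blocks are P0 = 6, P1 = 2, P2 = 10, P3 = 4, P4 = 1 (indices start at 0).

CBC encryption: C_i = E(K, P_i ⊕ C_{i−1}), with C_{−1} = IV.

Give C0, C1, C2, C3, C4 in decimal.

C0: P0 ⊕ 1 = 7; E(K, 7) = 9.
C1: P1 ⊕ 9 = 11; E(K, 11) = 5.
C2: P2 ⊕ 5 = 15; E(K, 15) = 1.
C3: P3 ⊕ 1 = 5; E(K, 5) = 7.
C4: P4 ⊕ 7 = 6; E(K, 6) = 10.

C0 = 9, C1 = 5, C2 = 1, C3 = 7, C4 = 10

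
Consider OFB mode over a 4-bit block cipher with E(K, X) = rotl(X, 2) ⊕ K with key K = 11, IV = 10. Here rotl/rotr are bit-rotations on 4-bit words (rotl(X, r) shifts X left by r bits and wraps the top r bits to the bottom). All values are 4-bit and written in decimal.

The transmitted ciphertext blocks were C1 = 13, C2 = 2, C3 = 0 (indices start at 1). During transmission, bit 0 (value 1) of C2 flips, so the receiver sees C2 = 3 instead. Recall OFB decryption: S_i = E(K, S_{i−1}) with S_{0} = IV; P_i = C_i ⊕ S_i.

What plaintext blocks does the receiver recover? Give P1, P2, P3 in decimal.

Only C2 changed, to 3. In OFB, a change in C_i flips the same bit in P_i only; the keystream is unaffected. Decrypting the received ciphertext:
P1: S = E(K, 10) = 1; 13 ⊕ 1 = 12.
P2: S = E(K, 1) = 15; 3 ⊕ 15 = 12.
P3: S = E(K, 15) = 4; 0 ⊕ 4 = 4.
Blocks that differ from the original plaintext: P2.

P1 = 12, P2 = 12, P3 = 4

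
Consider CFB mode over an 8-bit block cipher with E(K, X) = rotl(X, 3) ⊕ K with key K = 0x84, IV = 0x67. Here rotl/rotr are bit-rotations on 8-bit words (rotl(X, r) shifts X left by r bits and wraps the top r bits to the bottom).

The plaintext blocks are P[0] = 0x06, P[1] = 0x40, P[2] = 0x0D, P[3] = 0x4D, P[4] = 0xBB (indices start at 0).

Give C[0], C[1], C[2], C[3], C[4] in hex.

CFB encryption: C_i = P_i ⊕ E(K, C_{i−1}), with C_{−1} = IV.
C[0]: E(K, 0x67) = 0xBF; 0x06 ⊕ 0xBF = 0xB9.
C[1]: E(K, 0xB9) = 0x49; 0x40 ⊕ 0x49 = 0x09.
C[2]: E(K, 0x09) = 0xCC; 0x0D ⊕ 0xCC = 0xC1.
C[3]: E(K, 0xC1) = 0x8A; 0x4D ⊕ 0x8A = 0xC7.
C[4]: E(K, 0xC7) = 0xBA; 0xBB ⊕ 0xBA = 0x01.

C[0] = 0xB9, C[1] = 0x09, C[2] = 0xC1, C[3] = 0xC7, C[4] = 0x01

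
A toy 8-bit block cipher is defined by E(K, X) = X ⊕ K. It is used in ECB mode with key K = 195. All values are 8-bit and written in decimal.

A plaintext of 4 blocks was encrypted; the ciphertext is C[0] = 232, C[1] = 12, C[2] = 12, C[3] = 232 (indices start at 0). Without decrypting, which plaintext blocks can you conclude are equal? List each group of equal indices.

ECB encrypts each block independently with the same key, so equal ciphertext blocks imply equal plaintext blocks.
C[0] = C[3] = 232, so P[0] = P[3].
C[1] = C[2] = 12, so P[1] = P[2].

P[0] = P[3]; P[1] = P[2]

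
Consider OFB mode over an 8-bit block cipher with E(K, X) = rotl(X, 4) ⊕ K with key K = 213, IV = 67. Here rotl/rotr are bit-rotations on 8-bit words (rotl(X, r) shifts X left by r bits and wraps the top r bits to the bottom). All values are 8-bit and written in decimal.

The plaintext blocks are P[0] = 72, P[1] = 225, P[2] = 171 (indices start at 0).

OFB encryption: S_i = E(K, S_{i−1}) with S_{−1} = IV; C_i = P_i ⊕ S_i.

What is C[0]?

C[0] = 169

C[0]: S = E(K, 67) = 225; 72 ⊕ 225 = 169.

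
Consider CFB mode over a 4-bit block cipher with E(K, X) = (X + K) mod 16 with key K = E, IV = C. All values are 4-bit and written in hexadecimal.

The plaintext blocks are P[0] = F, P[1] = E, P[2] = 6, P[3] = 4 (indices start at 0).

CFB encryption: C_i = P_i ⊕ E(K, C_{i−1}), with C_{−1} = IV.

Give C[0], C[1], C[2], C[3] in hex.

C[0]: E(K, C) = A; F ⊕ A = 5.
C[1]: E(K, 5) = 3; E ⊕ 3 = D.
C[2]: E(K, D) = B; 6 ⊕ B = D.
C[3]: E(K, D) = B; 4 ⊕ B = F.

C[0] = 5, C[1] = D, C[2] = D, C[3] = F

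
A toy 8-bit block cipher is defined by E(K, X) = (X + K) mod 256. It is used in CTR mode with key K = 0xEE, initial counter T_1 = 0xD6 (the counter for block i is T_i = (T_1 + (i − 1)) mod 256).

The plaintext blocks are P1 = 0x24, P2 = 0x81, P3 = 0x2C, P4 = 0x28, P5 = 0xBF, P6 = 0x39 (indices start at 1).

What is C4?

C4 = 0xEF

CTR encryption: S_i = E(K, T_i) where T_i is the counter for block i; C_i = P_i ⊕ S_i.
C1: T = 0xD6, S = E(K, T) = 0xC4; 0x24 ⊕ 0xC4 = 0xE0.
C2: T = 0xD7, S = E(K, T) = 0xC5; 0x81 ⊕ 0xC5 = 0x44.
C3: T = 0xD8, S = E(K, T) = 0xC6; 0x2C ⊕ 0xC6 = 0xEA.
C4: T = 0xD9, S = E(K, T) = 0xC7; 0x28 ⊕ 0xC7 = 0xEF.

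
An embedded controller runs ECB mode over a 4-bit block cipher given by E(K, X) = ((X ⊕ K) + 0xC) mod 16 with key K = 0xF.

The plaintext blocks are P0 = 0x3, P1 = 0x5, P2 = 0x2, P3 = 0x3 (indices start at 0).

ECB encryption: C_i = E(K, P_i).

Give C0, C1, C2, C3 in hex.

C0 = 0x8, C1 = 0x6, C2 = 0x9, C3 = 0x8

C0: E(K, 0x3) = 0x8.
C1: E(K, 0x5) = 0x6.
C2: E(K, 0x2) = 0x9.
C3: E(K, 0x3) = 0x8.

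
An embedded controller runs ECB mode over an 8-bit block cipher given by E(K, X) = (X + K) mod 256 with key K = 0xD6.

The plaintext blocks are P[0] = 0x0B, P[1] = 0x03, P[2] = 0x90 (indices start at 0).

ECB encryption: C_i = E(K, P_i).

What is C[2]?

C[2]: E(K, 0x90) = 0x66.

C[2] = 0x66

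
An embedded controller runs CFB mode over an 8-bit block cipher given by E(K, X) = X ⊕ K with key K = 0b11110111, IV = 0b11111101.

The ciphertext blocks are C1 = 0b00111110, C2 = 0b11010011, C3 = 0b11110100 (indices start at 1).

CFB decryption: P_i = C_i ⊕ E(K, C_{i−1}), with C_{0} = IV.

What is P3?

P3: E(K, 0b11010011) = 0b00100100; 0b11110100 ⊕ 0b00100100 = 0b11010000.

P3 = 0b11010000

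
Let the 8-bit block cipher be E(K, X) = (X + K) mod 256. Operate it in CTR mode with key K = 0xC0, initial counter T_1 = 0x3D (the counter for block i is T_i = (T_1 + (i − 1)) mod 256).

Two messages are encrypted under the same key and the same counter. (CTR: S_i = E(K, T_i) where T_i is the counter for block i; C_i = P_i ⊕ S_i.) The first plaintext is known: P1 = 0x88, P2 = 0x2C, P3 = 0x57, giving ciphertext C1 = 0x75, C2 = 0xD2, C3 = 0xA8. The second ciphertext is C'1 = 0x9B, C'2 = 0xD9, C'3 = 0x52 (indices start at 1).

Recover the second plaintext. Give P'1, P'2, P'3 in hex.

P'1 = 0x66, P'2 = 0x27, P'3 = 0xAD

In CTR with a reused counter, both messages share the same keystream S_i, so C_i ⊕ C'_i = P_i ⊕ P'_i and thus P'_i = P_i ⊕ C_i ⊕ C'_i.
P'1: 0x88 ⊕ 0x75 ⊕ 0x9B = 0x66.
P'2: 0x2C ⊕ 0xD2 ⊕ 0xD9 = 0x27.
P'3: 0x57 ⊕ 0xA8 ⊕ 0x52 = 0xAD.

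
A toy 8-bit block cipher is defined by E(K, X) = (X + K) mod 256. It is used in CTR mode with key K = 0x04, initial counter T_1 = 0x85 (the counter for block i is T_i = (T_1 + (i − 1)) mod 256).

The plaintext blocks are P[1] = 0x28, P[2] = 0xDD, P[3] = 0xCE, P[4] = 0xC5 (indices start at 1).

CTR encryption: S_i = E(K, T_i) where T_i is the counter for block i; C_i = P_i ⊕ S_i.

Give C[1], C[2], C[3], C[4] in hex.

C[1] = 0xA1, C[2] = 0x57, C[3] = 0x45, C[4] = 0x49

C[1]: T = 0x85, S = E(K, T) = 0x89; 0x28 ⊕ 0x89 = 0xA1.
C[2]: T = 0x86, S = E(K, T) = 0x8A; 0xDD ⊕ 0x8A = 0x57.
C[3]: T = 0x87, S = E(K, T) = 0x8B; 0xCE ⊕ 0x8B = 0x45.
C[4]: T = 0x88, S = E(K, T) = 0x8C; 0xC5 ⊕ 0x8C = 0x49.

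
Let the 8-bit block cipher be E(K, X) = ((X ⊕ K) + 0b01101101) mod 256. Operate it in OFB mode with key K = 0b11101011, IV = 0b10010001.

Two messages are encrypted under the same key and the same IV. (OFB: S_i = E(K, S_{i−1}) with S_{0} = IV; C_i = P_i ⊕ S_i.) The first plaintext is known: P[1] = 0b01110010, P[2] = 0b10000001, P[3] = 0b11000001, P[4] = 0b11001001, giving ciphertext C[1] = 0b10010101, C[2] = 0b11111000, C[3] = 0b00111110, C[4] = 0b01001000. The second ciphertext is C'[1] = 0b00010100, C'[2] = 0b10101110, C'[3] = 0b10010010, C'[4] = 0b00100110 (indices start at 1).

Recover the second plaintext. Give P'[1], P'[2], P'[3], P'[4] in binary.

In OFB with a reused IV, both messages share the same keystream S_i, so C_i ⊕ C'_i = P_i ⊕ P'_i and thus P'_i = P_i ⊕ C_i ⊕ C'_i.
P'[1]: 0b01110010 ⊕ 0b10010101 ⊕ 0b00010100 = 0b11110011.
P'[2]: 0b10000001 ⊕ 0b11111000 ⊕ 0b10101110 = 0b11010111.
P'[3]: 0b11000001 ⊕ 0b00111110 ⊕ 0b10010010 = 0b01101101.
P'[4]: 0b11001001 ⊕ 0b01001000 ⊕ 0b00100110 = 0b10100111.

P'[1] = 0b11110011, P'[2] = 0b11010111, P'[3] = 0b01101101, P'[4] = 0b10100111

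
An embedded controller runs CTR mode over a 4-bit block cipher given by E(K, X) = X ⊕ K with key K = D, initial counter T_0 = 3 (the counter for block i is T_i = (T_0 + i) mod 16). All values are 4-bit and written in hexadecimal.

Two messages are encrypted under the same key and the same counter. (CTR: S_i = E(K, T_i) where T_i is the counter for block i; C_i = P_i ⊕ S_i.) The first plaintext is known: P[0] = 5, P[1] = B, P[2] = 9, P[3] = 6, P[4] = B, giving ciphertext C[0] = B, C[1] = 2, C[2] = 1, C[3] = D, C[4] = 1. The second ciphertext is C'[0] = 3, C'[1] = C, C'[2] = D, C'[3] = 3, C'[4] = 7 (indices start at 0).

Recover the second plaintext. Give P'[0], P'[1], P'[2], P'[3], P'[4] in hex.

P'[0] = D, P'[1] = 5, P'[2] = 5, P'[3] = 8, P'[4] = D

In CTR with a reused counter, both messages share the same keystream S_i, so C_i ⊕ C'_i = P_i ⊕ P'_i and thus P'_i = P_i ⊕ C_i ⊕ C'_i.
P'[0]: 5 ⊕ B ⊕ 3 = D.
P'[1]: B ⊕ 2 ⊕ C = 5.
P'[2]: 9 ⊕ 1 ⊕ D = 5.
P'[3]: 6 ⊕ D ⊕ 3 = 8.
P'[4]: B ⊕ 1 ⊕ 7 = D.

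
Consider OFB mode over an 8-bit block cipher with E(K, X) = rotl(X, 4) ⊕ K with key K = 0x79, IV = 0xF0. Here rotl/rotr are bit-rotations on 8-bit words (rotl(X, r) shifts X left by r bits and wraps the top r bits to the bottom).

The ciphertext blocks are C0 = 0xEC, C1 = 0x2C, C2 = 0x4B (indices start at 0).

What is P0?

P0 = 0x9A

OFB decryption: S_i = E(K, S_{i−1}) with S_{−1} = IV; P_i = C_i ⊕ S_i.
P0: S = E(K, 0xF0) = 0x76; 0xEC ⊕ 0x76 = 0x9A.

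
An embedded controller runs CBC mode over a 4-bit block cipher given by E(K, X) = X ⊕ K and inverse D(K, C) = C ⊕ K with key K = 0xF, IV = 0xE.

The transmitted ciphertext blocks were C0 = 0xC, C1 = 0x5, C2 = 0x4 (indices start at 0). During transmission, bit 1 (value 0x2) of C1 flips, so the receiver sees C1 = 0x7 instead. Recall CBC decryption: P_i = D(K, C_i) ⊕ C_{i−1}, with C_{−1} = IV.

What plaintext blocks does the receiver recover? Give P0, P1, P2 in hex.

Only C1 changed, to 0x7. In CBC, a change in C_i garbles P_i and flips the same bit in P_{i+1}. Decrypting the received ciphertext:
P0: D(K, 0xC) = 0x3; 0x3 ⊕ 0xE = 0xD.
P1: D(K, 0x7) = 0x8; 0x8 ⊕ 0xC = 0x4.
P2: D(K, 0x4) = 0xB; 0xB ⊕ 0x7 = 0xC.
Blocks that differ from the original plaintext: P1, P2.

P0 = 0xD, P1 = 0x4, P2 = 0xC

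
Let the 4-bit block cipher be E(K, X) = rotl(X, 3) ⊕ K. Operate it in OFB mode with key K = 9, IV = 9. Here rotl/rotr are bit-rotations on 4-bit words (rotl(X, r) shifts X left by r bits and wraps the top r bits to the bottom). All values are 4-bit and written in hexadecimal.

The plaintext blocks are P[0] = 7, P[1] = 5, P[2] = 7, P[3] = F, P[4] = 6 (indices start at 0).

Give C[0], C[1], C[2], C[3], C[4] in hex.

OFB encryption: S_i = E(K, S_{i−1}) with S_{−1} = IV; C_i = P_i ⊕ S_i.
C[0]: S = E(K, 9) = 5; 7 ⊕ 5 = 2.
C[1]: S = E(K, 5) = 3; 5 ⊕ 3 = 6.
C[2]: S = E(K, 3) = 0; 7 ⊕ 0 = 7.
C[3]: S = E(K, 0) = 9; F ⊕ 9 = 6.
C[4]: S = E(K, 9) = 5; 6 ⊕ 5 = 3.

C[0] = 2, C[1] = 6, C[2] = 7, C[3] = 6, C[4] = 3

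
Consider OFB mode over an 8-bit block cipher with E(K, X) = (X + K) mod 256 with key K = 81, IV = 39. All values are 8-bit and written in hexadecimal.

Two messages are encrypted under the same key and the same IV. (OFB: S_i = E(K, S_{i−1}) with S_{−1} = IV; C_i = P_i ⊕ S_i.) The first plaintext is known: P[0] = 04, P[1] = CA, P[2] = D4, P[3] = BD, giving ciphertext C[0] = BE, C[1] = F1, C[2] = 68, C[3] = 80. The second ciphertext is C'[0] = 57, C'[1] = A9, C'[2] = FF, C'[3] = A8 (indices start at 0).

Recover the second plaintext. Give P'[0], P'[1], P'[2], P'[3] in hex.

In OFB with a reused IV, both messages share the same keystream S_i, so C_i ⊕ C'_i = P_i ⊕ P'_i and thus P'_i = P_i ⊕ C_i ⊕ C'_i.
P'[0]: 04 ⊕ BE ⊕ 57 = ED.
P'[1]: CA ⊕ F1 ⊕ A9 = 92.
P'[2]: D4 ⊕ 68 ⊕ FF = 43.
P'[3]: BD ⊕ 80 ⊕ A8 = 95.

P'[0] = ED, P'[1] = 92, P'[2] = 43, P'[3] = 95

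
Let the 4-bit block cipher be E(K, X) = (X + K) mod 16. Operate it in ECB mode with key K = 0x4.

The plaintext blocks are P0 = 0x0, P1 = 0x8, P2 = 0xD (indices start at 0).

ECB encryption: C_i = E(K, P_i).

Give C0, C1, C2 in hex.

C0 = 0x4, C1 = 0xC, C2 = 0x1

C0: E(K, 0x0) = 0x4.
C1: E(K, 0x8) = 0xC.
C2: E(K, 0xD) = 0x1.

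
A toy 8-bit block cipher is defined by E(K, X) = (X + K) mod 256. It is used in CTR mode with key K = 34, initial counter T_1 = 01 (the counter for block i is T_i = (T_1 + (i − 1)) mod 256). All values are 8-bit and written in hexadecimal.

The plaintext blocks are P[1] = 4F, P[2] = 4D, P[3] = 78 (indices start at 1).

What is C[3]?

C[3] = 4F

CTR encryption: S_i = E(K, T_i) where T_i is the counter for block i; C_i = P_i ⊕ S_i.
C[1]: T = 01, S = E(K, T) = 35; 4F ⊕ 35 = 7A.
C[2]: T = 02, S = E(K, T) = 36; 4D ⊕ 36 = 7B.
C[3]: T = 03, S = E(K, T) = 37; 78 ⊕ 37 = 4F.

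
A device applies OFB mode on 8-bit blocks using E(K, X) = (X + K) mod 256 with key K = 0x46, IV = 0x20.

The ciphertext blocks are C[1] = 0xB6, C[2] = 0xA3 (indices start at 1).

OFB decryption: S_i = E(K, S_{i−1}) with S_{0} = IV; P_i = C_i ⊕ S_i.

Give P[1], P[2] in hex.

P[1] = 0xD0, P[2] = 0x0F

P[1]: S = E(K, 0x20) = 0x66; 0xB6 ⊕ 0x66 = 0xD0.
P[2]: S = E(K, 0x66) = 0xAC; 0xA3 ⊕ 0xAC = 0x0F.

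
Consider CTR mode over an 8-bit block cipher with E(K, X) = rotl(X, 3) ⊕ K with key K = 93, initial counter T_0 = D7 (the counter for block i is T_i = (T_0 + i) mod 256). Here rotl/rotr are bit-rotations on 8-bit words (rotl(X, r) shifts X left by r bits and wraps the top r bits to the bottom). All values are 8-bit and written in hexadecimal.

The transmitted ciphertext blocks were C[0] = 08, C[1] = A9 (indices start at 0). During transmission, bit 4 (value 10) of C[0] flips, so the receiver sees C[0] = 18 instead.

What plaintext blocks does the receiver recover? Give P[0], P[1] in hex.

P[0] = 35, P[1] = FC

CTR decryption: S_i = E(K, T_i) where T_i is the counter for block i; P_i = C_i ⊕ S_i.
Only C[0] changed, to 18. In CTR, a change in C_i flips the same bit in P_i only; the keystream is unaffected. Decrypting the received ciphertext:
P[0]: T = D7, S = E(K, T) = 2D; 18 ⊕ 2D = 35.
P[1]: T = D8, S = E(K, T) = 55; A9 ⊕ 55 = FC.
Blocks that differ from the original plaintext: P[0].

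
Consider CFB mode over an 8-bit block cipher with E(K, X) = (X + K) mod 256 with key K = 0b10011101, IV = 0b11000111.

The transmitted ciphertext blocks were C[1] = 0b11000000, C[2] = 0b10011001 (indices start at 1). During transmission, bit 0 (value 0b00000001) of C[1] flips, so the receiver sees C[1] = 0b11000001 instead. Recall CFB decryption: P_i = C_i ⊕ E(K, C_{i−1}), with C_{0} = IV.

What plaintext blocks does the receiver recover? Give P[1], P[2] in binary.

Only C[1] changed, to 0b11000001. In CFB, a change in C_i flips the same bit in P_i and garbles P_{i+1}. Decrypting the received ciphertext:
P[1]: E(K, 0b11000111) = 0b01100100; 0b11000001 ⊕ 0b01100100 = 0b10100101.
P[2]: E(K, 0b11000001) = 0b01011110; 0b10011001 ⊕ 0b01011110 = 0b11000111.
Blocks that differ from the original plaintext: P[1], P[2].

P[1] = 0b10100101, P[2] = 0b11000111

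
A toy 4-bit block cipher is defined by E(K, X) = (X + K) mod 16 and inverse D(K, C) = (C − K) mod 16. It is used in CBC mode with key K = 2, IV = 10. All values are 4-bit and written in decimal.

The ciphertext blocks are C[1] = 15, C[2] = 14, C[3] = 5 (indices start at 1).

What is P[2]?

P[2] = 3

CBC decryption: P_i = D(K, C_i) ⊕ C_{i−1}, with C_{0} = IV.
P[2]: D(K, 14) = 12; 12 ⊕ 15 = 3.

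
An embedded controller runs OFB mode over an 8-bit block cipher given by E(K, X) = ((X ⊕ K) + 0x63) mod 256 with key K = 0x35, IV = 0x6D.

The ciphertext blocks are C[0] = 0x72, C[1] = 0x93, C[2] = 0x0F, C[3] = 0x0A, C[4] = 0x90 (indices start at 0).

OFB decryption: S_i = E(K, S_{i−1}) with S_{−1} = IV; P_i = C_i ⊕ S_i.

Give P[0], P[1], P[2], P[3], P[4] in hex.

P[0] = 0xC9, P[1] = 0x62, P[2] = 0x28, P[3] = 0x7F, P[4] = 0x33

P[0]: S = E(K, 0x6D) = 0xBB; 0x72 ⊕ 0xBB = 0xC9.
P[1]: S = E(K, 0xBB) = 0xF1; 0x93 ⊕ 0xF1 = 0x62.
P[2]: S = E(K, 0xF1) = 0x27; 0x0F ⊕ 0x27 = 0x28.
P[3]: S = E(K, 0x27) = 0x75; 0x0A ⊕ 0x75 = 0x7F.
P[4]: S = E(K, 0x75) = 0xA3; 0x90 ⊕ 0xA3 = 0x33.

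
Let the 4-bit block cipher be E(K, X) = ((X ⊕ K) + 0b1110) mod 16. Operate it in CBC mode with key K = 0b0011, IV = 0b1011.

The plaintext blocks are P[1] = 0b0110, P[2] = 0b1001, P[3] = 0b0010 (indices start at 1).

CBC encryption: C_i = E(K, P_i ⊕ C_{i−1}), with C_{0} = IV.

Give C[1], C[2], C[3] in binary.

C[1] = 0b1100, C[2] = 0b0100, C[3] = 0b0011

C[1]: P[1] ⊕ 0b1011 = 0b1101; E(K, 0b1101) = 0b1100.
C[2]: P[2] ⊕ 0b1100 = 0b0101; E(K, 0b0101) = 0b0100.
C[3]: P[3] ⊕ 0b0100 = 0b0110; E(K, 0b0110) = 0b0011.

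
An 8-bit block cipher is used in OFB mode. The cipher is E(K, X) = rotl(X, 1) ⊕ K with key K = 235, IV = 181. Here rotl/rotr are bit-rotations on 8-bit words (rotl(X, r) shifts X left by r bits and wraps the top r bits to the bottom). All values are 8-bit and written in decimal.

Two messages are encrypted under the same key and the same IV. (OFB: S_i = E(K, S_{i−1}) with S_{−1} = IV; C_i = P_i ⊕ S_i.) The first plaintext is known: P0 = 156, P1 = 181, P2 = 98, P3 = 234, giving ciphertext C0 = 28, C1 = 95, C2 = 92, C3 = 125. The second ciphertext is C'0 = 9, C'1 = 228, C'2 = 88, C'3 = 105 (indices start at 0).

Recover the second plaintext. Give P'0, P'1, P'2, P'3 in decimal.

P'0 = 137, P'1 = 14, P'2 = 102, P'3 = 254

In OFB with a reused IV, both messages share the same keystream S_i, so C_i ⊕ C'_i = P_i ⊕ P'_i and thus P'_i = P_i ⊕ C_i ⊕ C'_i.
P'0: 156 ⊕ 28 ⊕ 9 = 137.
P'1: 181 ⊕ 95 ⊕ 228 = 14.
P'2: 98 ⊕ 92 ⊕ 88 = 102.
P'3: 234 ⊕ 125 ⊕ 105 = 254.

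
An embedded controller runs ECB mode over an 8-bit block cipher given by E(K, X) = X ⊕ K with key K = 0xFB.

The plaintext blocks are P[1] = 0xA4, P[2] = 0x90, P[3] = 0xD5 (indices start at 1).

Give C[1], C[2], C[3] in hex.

C[1] = 0x5F, C[2] = 0x6B, C[3] = 0x2E

ECB encryption: C_i = E(K, P_i).
C[1]: E(K, 0xA4) = 0x5F.
C[2]: E(K, 0x90) = 0x6B.
C[3]: E(K, 0xD5) = 0x2E.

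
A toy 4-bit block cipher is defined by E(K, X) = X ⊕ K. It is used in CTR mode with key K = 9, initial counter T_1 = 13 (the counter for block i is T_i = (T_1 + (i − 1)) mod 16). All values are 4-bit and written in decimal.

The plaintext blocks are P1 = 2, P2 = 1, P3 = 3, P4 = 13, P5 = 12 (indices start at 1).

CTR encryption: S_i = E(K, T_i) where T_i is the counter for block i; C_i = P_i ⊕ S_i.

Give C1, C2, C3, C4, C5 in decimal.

C1: T = 13, S = E(K, T) = 4; 2 ⊕ 4 = 6.
C2: T = 14, S = E(K, T) = 7; 1 ⊕ 7 = 6.
C3: T = 15, S = E(K, T) = 6; 3 ⊕ 6 = 5.
C4: T = 0, S = E(K, T) = 9; 13 ⊕ 9 = 4.
C5: T = 1, S = E(K, T) = 8; 12 ⊕ 8 = 4.

C1 = 6, C2 = 6, C3 = 5, C4 = 4, C5 = 4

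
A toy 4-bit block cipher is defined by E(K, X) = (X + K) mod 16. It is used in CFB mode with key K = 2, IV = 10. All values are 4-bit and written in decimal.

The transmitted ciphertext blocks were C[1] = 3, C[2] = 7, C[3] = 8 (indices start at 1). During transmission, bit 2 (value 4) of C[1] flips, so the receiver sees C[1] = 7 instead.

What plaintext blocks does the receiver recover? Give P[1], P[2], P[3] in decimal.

P[1] = 11, P[2] = 14, P[3] = 1

CFB decryption: P_i = C_i ⊕ E(K, C_{i−1}), with C_{0} = IV.
Only C[1] changed, to 7. In CFB, a change in C_i flips the same bit in P_i and garbles P_{i+1}. Decrypting the received ciphertext:
P[1]: E(K, 10) = 12; 7 ⊕ 12 = 11.
P[2]: E(K, 7) = 9; 7 ⊕ 9 = 14.
P[3]: E(K, 7) = 9; 8 ⊕ 9 = 1.
Blocks that differ from the original plaintext: P[1], P[2].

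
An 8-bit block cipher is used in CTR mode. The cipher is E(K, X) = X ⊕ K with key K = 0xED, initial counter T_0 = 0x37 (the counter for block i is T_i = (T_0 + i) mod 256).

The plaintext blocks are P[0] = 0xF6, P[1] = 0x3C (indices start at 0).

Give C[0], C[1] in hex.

C[0] = 0x2C, C[1] = 0xE9

CTR encryption: S_i = E(K, T_i) where T_i is the counter for block i; C_i = P_i ⊕ S_i.
C[0]: T = 0x37, S = E(K, T) = 0xDA; 0xF6 ⊕ 0xDA = 0x2C.
C[1]: T = 0x38, S = E(K, T) = 0xD5; 0x3C ⊕ 0xD5 = 0xE9.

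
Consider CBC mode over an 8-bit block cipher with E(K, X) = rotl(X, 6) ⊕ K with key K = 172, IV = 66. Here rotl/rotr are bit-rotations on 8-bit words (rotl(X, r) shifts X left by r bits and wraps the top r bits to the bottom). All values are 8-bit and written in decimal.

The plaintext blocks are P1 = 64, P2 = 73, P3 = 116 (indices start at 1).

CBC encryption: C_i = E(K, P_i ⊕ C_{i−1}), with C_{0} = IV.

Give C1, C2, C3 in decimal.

C1 = 44, C2 = 245, C3 = 204

C1: P1 ⊕ 66 = 2; E(K, 2) = 44.
C2: P2 ⊕ 44 = 101; E(K, 101) = 245.
C3: P3 ⊕ 245 = 129; E(K, 129) = 204.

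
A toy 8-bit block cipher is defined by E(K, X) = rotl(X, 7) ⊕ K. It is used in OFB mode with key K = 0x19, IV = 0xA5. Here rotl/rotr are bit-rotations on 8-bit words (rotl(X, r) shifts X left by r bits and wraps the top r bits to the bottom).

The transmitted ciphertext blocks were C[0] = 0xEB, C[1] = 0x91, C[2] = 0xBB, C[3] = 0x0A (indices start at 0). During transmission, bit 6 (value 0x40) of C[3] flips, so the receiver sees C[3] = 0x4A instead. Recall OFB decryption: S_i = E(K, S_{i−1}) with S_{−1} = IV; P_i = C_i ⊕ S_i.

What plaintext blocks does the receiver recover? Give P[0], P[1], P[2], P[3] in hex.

Only C[3] changed, to 0x4A. In OFB, a change in C_i flips the same bit in P_i only; the keystream is unaffected. Decrypting the received ciphertext:
P[0]: S = E(K, 0xA5) = 0xCB; 0xEB ⊕ 0xCB = 0x20.
P[1]: S = E(K, 0xCB) = 0xFC; 0x91 ⊕ 0xFC = 0x6D.
P[2]: S = E(K, 0xFC) = 0x67; 0xBB ⊕ 0x67 = 0xDC.
P[3]: S = E(K, 0x67) = 0xAA; 0x4A ⊕ 0xAA = 0xE0.
Blocks that differ from the original plaintext: P[3].

P[0] = 0x20, P[1] = 0x6D, P[2] = 0xDC, P[3] = 0xE0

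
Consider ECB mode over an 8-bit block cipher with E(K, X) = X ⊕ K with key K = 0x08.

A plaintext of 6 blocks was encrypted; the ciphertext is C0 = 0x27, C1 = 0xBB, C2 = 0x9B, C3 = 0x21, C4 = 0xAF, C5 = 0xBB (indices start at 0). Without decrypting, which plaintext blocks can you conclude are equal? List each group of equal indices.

ECB encrypts each block independently with the same key, so equal ciphertext blocks imply equal plaintext blocks.
C1 = C5 = 0xBB, so P1 = P5.

P1 = P5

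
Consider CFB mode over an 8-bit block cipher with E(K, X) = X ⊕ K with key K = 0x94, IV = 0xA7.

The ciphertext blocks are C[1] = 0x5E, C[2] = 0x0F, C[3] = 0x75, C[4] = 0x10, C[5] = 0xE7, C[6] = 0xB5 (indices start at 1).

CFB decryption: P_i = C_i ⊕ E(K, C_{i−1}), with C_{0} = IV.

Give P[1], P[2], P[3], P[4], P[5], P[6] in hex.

P[1] = 0x6D, P[2] = 0xC5, P[3] = 0xEE, P[4] = 0xF1, P[5] = 0x63, P[6] = 0xC6

P[1]: E(K, 0xA7) = 0x33; 0x5E ⊕ 0x33 = 0x6D.
P[2]: E(K, 0x5E) = 0xCA; 0x0F ⊕ 0xCA = 0xC5.
P[3]: E(K, 0x0F) = 0x9B; 0x75 ⊕ 0x9B = 0xEE.
P[4]: E(K, 0x75) = 0xE1; 0x10 ⊕ 0xE1 = 0xF1.
P[5]: E(K, 0x10) = 0x84; 0xE7 ⊕ 0x84 = 0x63.
P[6]: E(K, 0xE7) = 0x73; 0xB5 ⊕ 0x73 = 0xC6.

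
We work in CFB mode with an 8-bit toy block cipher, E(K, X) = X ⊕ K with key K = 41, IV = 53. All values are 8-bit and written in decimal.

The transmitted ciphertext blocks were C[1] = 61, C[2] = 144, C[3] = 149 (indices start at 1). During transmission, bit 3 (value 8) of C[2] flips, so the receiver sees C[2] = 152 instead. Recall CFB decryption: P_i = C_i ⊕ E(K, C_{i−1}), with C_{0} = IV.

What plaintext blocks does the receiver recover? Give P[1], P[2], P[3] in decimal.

Only C[2] changed, to 152. In CFB, a change in C_i flips the same bit in P_i and garbles P_{i+1}. Decrypting the received ciphertext:
P[1]: E(K, 53) = 28; 61 ⊕ 28 = 33.
P[2]: E(K, 61) = 20; 152 ⊕ 20 = 140.
P[3]: E(K, 152) = 177; 149 ⊕ 177 = 36.
Blocks that differ from the original plaintext: P[2], P[3].

P[1] = 33, P[2] = 140, P[3] = 36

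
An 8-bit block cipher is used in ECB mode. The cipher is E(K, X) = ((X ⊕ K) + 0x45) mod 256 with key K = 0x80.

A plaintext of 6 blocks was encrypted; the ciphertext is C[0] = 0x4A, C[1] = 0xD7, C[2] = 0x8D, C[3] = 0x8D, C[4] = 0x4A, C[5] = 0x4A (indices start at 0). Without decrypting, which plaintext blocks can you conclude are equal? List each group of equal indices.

ECB encrypts each block independently with the same key, so equal ciphertext blocks imply equal plaintext blocks.
C[0] = C[4] = C[5] = 0x4A, so P[0] = P[4] = P[5].
C[2] = C[3] = 0x8D, so P[2] = P[3].

P[0] = P[4] = P[5]; P[2] = P[3]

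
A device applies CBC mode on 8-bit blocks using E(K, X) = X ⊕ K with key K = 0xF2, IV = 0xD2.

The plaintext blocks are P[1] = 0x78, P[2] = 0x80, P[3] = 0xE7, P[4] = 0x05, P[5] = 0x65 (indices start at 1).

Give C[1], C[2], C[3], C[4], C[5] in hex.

C[1] = 0x58, C[2] = 0x2A, C[3] = 0x3F, C[4] = 0xC8, C[5] = 0x5F

CBC encryption: C_i = E(K, P_i ⊕ C_{i−1}), with C_{0} = IV.
C[1]: P[1] ⊕ 0xD2 = 0xAA; E(K, 0xAA) = 0x58.
C[2]: P[2] ⊕ 0x58 = 0xD8; E(K, 0xD8) = 0x2A.
C[3]: P[3] ⊕ 0x2A = 0xCD; E(K, 0xCD) = 0x3F.
C[4]: P[4] ⊕ 0x3F = 0x3A; E(K, 0x3A) = 0xC8.
C[5]: P[5] ⊕ 0xC8 = 0xAD; E(K, 0xAD) = 0x5F.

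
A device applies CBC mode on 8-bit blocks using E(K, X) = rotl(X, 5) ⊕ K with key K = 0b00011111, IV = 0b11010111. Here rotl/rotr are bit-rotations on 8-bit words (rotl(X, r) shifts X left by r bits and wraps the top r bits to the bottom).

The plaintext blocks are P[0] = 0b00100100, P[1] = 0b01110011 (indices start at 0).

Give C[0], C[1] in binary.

C[0] = 0b01100001, C[1] = 0b01011101

CBC encryption: C_i = E(K, P_i ⊕ C_{i−1}), with C_{−1} = IV.
C[0]: P[0] ⊕ 0b11010111 = 0b11110011; E(K, 0b11110011) = 0b01100001.
C[1]: P[1] ⊕ 0b01100001 = 0b00010010; E(K, 0b00010010) = 0b01011101.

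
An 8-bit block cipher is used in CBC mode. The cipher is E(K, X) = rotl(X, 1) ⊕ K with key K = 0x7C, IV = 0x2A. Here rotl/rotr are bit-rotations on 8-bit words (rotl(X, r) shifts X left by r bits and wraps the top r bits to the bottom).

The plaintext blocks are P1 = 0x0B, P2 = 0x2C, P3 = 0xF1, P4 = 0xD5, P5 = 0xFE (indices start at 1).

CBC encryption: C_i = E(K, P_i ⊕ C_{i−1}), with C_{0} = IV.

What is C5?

C1: P1 ⊕ 0x2A = 0x21; E(K, 0x21) = 0x3E.
C2: P2 ⊕ 0x3E = 0x12; E(K, 0x12) = 0x58.
C3: P3 ⊕ 0x58 = 0xA9; E(K, 0xA9) = 0x2F.
C4: P4 ⊕ 0x2F = 0xFA; E(K, 0xFA) = 0x89.
C5: P5 ⊕ 0x89 = 0x77; E(K, 0x77) = 0x92.

C5 = 0x92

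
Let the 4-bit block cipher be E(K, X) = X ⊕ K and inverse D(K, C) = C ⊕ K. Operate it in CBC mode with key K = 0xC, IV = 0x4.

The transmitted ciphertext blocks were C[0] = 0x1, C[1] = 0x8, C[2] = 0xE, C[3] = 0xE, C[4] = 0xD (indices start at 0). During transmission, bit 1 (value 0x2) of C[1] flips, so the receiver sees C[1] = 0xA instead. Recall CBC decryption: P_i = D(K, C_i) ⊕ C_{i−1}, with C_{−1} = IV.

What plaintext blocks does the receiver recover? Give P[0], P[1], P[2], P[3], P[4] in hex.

P[0] = 0x9, P[1] = 0x7, P[2] = 0x8, P[3] = 0xC, P[4] = 0xF

Only C[1] changed, to 0xA. In CBC, a change in C_i garbles P_i and flips the same bit in P_{i+1}. Decrypting the received ciphertext:
P[0]: D(K, 0x1) = 0xD; 0xD ⊕ 0x4 = 0x9.
P[1]: D(K, 0xA) = 0x6; 0x6 ⊕ 0x1 = 0x7.
P[2]: D(K, 0xE) = 0x2; 0x2 ⊕ 0xA = 0x8.
P[3]: D(K, 0xE) = 0x2; 0x2 ⊕ 0xE = 0xC.
P[4]: D(K, 0xD) = 0x1; 0x1 ⊕ 0xE = 0xF.
Blocks that differ from the original plaintext: P[1], P[2].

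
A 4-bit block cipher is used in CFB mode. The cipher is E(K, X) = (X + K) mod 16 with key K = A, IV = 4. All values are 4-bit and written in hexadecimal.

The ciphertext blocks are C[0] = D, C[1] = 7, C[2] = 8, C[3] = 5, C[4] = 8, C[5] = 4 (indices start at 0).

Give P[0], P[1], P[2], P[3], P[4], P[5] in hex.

P[0] = 3, P[1] = 0, P[2] = 9, P[3] = 7, P[4] = 7, P[5] = 6

CFB decryption: P_i = C_i ⊕ E(K, C_{i−1}), with C_{−1} = IV.
P[0]: E(K, 4) = E; D ⊕ E = 3.
P[1]: E(K, D) = 7; 7 ⊕ 7 = 0.
P[2]: E(K, 7) = 1; 8 ⊕ 1 = 9.
P[3]: E(K, 8) = 2; 5 ⊕ 2 = 7.
P[4]: E(K, 5) = F; 8 ⊕ F = 7.
P[5]: E(K, 8) = 2; 4 ⊕ 2 = 6.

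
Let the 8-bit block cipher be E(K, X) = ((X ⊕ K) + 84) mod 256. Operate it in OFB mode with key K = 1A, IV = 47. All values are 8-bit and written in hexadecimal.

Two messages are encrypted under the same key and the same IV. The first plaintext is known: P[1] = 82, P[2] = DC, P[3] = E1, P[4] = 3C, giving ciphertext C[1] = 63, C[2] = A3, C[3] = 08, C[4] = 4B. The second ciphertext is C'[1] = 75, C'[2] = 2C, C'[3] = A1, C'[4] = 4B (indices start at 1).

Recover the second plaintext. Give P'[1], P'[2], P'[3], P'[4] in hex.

In OFB with a reused IV, both messages share the same keystream S_i, so C_i ⊕ C'_i = P_i ⊕ P'_i and thus P'_i = P_i ⊕ C_i ⊕ C'_i.
P'[1]: 82 ⊕ 63 ⊕ 75 = 94.
P'[2]: DC ⊕ A3 ⊕ 2C = 53.
P'[3]: E1 ⊕ 08 ⊕ A1 = 48.
P'[4]: 3C ⊕ 4B ⊕ 4B = 3C.

P'[1] = 94, P'[2] = 53, P'[3] = 48, P'[4] = 3C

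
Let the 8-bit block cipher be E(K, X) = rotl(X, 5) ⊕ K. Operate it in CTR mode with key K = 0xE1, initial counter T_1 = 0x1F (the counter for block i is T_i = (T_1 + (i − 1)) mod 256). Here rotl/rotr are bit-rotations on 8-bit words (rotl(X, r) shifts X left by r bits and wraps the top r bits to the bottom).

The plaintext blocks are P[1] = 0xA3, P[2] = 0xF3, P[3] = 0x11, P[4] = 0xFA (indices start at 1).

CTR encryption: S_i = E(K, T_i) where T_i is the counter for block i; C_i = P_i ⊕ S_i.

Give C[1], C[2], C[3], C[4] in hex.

C[1]: T = 0x1F, S = E(K, T) = 0x02; 0xA3 ⊕ 0x02 = 0xA1.
C[2]: T = 0x20, S = E(K, T) = 0xE5; 0xF3 ⊕ 0xE5 = 0x16.
C[3]: T = 0x21, S = E(K, T) = 0xC5; 0x11 ⊕ 0xC5 = 0xD4.
C[4]: T = 0x22, S = E(K, T) = 0xA5; 0xFA ⊕ 0xA5 = 0x5F.

C[1] = 0xA1, C[2] = 0x16, C[3] = 0xD4, C[4] = 0x5F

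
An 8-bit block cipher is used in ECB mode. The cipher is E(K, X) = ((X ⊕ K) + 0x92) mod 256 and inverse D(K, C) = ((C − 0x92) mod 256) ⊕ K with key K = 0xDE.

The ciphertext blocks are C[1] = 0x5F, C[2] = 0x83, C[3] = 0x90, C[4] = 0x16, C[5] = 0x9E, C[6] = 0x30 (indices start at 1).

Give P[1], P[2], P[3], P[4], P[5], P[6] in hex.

P[1] = 0x13, P[2] = 0x2F, P[3] = 0x20, P[4] = 0x5A, P[5] = 0xD2, P[6] = 0x40

ECB decryption: P_i = D(K, C_i).
P[1]: D(K, 0x5F) = 0x13.
P[2]: D(K, 0x83) = 0x2F.
P[3]: D(K, 0x90) = 0x20.
P[4]: D(K, 0x16) = 0x5A.
P[5]: D(K, 0x9E) = 0xD2.
P[6]: D(K, 0x30) = 0x40.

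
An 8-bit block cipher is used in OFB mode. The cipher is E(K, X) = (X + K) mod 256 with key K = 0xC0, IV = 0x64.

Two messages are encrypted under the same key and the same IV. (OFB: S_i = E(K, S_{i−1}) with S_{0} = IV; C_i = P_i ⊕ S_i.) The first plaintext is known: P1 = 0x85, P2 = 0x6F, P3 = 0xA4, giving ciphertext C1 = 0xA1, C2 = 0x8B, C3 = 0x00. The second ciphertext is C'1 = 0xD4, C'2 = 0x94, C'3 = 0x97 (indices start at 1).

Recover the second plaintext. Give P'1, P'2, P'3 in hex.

P'1 = 0xF0, P'2 = 0x70, P'3 = 0x33

In OFB with a reused IV, both messages share the same keystream S_i, so C_i ⊕ C'_i = P_i ⊕ P'_i and thus P'_i = P_i ⊕ C_i ⊕ C'_i.
P'1: 0x85 ⊕ 0xA1 ⊕ 0xD4 = 0xF0.
P'2: 0x6F ⊕ 0x8B ⊕ 0x94 = 0x70.
P'3: 0xA4 ⊕ 0x00 ⊕ 0x97 = 0x33.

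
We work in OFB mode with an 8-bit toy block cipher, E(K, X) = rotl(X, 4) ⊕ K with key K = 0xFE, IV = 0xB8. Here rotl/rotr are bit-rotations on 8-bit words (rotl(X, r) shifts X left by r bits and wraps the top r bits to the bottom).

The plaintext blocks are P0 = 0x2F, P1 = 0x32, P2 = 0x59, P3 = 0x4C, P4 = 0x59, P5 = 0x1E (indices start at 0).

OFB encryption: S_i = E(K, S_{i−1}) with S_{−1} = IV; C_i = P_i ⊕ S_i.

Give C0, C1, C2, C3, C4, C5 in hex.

C0: S = E(K, 0xB8) = 0x75; 0x2F ⊕ 0x75 = 0x5A.
C1: S = E(K, 0x75) = 0xA9; 0x32 ⊕ 0xA9 = 0x9B.
C2: S = E(K, 0xA9) = 0x64; 0x59 ⊕ 0x64 = 0x3D.
C3: S = E(K, 0x64) = 0xB8; 0x4C ⊕ 0xB8 = 0xF4.
C4: S = E(K, 0xB8) = 0x75; 0x59 ⊕ 0x75 = 0x2C.
C5: S = E(K, 0x75) = 0xA9; 0x1E ⊕ 0xA9 = 0xB7.

C0 = 0x5A, C1 = 0x9B, C2 = 0x3D, C3 = 0xF4, C4 = 0x2C, C5 = 0xB7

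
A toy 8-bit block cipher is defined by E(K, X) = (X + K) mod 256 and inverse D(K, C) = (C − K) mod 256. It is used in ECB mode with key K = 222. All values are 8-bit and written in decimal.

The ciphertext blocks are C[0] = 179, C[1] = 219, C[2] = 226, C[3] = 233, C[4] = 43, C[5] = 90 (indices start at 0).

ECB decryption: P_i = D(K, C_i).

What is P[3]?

P[3] = 11

P[3]: D(K, 233) = 11.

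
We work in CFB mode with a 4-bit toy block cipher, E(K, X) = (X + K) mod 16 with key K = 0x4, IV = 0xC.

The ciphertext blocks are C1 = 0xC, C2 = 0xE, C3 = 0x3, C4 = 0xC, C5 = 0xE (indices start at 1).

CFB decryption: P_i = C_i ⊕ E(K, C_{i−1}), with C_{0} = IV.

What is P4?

P4 = 0xB

P4: E(K, 0x3) = 0x7; 0xC ⊕ 0x7 = 0xB.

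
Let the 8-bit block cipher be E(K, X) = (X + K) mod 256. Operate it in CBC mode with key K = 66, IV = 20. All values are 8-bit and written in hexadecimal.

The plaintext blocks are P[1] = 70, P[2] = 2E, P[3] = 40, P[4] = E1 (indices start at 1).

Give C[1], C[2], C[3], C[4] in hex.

C[1] = B6, C[2] = FE, C[3] = 24, C[4] = 2B

CBC encryption: C_i = E(K, P_i ⊕ C_{i−1}), with C_{0} = IV.
C[1]: P[1] ⊕ 20 = 50; E(K, 50) = B6.
C[2]: P[2] ⊕ B6 = 98; E(K, 98) = FE.
C[3]: P[3] ⊕ FE = BE; E(K, BE) = 24.
C[4]: P[4] ⊕ 24 = C5; E(K, C5) = 2B.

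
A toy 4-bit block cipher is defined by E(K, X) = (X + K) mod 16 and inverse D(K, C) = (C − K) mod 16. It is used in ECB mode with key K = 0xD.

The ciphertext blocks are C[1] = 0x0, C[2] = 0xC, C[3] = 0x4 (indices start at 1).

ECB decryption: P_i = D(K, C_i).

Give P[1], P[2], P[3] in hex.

P[1]: D(K, 0x0) = 0x3.
P[2]: D(K, 0xC) = 0xF.
P[3]: D(K, 0x4) = 0x7.

P[1] = 0x3, P[2] = 0xF, P[3] = 0x7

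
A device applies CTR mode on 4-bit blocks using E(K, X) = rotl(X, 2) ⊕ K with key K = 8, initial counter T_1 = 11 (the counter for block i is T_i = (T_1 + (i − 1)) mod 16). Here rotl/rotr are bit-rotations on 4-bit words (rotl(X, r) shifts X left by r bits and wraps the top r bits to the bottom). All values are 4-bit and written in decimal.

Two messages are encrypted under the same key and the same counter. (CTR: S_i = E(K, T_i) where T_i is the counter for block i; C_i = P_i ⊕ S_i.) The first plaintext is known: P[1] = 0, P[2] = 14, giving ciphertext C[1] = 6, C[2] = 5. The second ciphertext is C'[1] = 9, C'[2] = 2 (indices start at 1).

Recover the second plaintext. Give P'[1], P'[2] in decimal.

In CTR with a reused counter, both messages share the same keystream S_i, so C_i ⊕ C'_i = P_i ⊕ P'_i and thus P'_i = P_i ⊕ C_i ⊕ C'_i.
P'[1]: 0 ⊕ 6 ⊕ 9 = 15.
P'[2]: 14 ⊕ 5 ⊕ 2 = 9.

P'[1] = 15, P'[2] = 9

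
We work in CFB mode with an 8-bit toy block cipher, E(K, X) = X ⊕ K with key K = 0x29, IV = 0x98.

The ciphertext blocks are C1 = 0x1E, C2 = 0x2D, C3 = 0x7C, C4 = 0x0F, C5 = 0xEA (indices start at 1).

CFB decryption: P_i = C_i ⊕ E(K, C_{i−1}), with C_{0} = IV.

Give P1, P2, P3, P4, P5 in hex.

P1: E(K, 0x98) = 0xB1; 0x1E ⊕ 0xB1 = 0xAF.
P2: E(K, 0x1E) = 0x37; 0x2D ⊕ 0x37 = 0x1A.
P3: E(K, 0x2D) = 0x04; 0x7C ⊕ 0x04 = 0x78.
P4: E(K, 0x7C) = 0x55; 0x0F ⊕ 0x55 = 0x5A.
P5: E(K, 0x0F) = 0x26; 0xEA ⊕ 0x26 = 0xCC.

P1 = 0xAF, P2 = 0x1A, P3 = 0x78, P4 = 0x5A, P5 = 0xCC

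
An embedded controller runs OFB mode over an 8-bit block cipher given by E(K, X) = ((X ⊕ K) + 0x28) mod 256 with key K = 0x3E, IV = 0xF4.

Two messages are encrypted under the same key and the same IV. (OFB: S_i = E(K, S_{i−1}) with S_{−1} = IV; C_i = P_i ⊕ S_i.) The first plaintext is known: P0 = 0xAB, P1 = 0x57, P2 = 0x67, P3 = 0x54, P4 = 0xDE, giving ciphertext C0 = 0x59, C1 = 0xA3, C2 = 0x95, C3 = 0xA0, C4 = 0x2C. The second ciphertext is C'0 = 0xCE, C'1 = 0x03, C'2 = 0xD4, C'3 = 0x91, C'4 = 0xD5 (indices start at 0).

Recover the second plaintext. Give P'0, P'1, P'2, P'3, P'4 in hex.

P'0 = 0x3C, P'1 = 0xF7, P'2 = 0x26, P'3 = 0x65, P'4 = 0x27

In OFB with a reused IV, both messages share the same keystream S_i, so C_i ⊕ C'_i = P_i ⊕ P'_i and thus P'_i = P_i ⊕ C_i ⊕ C'_i.
P'0: 0xAB ⊕ 0x59 ⊕ 0xCE = 0x3C.
P'1: 0x57 ⊕ 0xA3 ⊕ 0x03 = 0xF7.
P'2: 0x67 ⊕ 0x95 ⊕ 0xD4 = 0x26.
P'3: 0x54 ⊕ 0xA0 ⊕ 0x91 = 0x65.
P'4: 0xDE ⊕ 0x2C ⊕ 0xD5 = 0x27.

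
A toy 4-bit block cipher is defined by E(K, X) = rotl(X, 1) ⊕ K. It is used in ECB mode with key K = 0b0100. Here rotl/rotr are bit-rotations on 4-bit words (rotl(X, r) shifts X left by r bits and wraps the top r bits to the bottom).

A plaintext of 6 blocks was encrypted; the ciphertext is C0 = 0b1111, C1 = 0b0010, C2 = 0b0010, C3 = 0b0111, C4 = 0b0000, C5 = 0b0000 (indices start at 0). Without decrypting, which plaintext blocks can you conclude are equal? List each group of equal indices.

P1 = P2; P4 = P5

ECB encrypts each block independently with the same key, so equal ciphertext blocks imply equal plaintext blocks.
C1 = C2 = 0b0010, so P1 = P2.
C4 = C5 = 0b0000, so P4 = P5.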